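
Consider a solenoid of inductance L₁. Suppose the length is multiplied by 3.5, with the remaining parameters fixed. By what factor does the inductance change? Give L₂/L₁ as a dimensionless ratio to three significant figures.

For a solenoid, L ∝ μᵣN²A/ℓ.
L₂/L₁ = (3.5)^-1 = 0.286.

L₂/L₁ = 0.286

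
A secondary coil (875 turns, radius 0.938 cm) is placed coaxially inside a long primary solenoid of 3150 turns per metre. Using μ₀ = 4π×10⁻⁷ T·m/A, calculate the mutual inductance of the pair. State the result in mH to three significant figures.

The outer solenoid produces a uniform field B₁ = μ₀n₁I₁ across the inner coil,
so the flux linkage is N₂Φ = N₂B₁A₂ = μ₀n₁N₂A₂·I₁, giving M = μ₀n₁N₂A₂.
A₂ = πr² = π(9.380×10^-3 m)² = 2.764×10^-4 m².
M = (4π×10⁻⁷)(3150)(875)(2.764×10^-4) = 9.574×10^-4 H.

M ≈ 0.957 mH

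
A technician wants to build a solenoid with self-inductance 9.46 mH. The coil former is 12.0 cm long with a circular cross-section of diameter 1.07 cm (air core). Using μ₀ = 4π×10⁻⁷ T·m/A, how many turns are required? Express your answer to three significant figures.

N ≈ 3170 turns

A = π(d/2)² = π(5.350×10^-3 m)² = 8.992×10^-5 m².
From L = μ₀N²A/ℓ, N = √(Lℓ / (μ₀A)).
N = √[(9.460×10^-3)(0.12) / ((4π×10⁻⁷)×8.992×10^-5)] = √(1.0046×10^7) ≈ 3169.6.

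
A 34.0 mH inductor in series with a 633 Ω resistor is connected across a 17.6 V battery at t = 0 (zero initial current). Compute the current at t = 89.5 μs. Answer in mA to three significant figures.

I ≈ 22.6 mA

τ = L/R = 3.400×10^-2/633 = 5.371×10^-5 s; final current I_∞ = ε/R = 17.6/633 = 2.780×10^-2 A.
I(t) = I_∞(1 − e^(−t/τ)) with t/τ = 1.666.
I = (2.780×10^-2)(1 − e^(−1.666)) = 2.255×10^-2 A.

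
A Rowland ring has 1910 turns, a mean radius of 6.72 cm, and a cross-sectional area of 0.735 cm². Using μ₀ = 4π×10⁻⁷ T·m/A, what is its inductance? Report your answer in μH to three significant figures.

For a thin toroid, L = μ₀N²A/(2πR).
L = (4π×10⁻⁷)(1910)²(7.350×10^-5) / (2π×6.720×10^-2 m) = 7.980×10^-4 H.

L ≈ 798 μH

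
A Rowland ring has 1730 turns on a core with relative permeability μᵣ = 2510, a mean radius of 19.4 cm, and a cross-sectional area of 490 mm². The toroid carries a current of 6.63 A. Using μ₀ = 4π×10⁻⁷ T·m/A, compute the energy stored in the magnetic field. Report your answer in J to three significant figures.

L = μ₀μᵣN²A/(2πR) = (4π×10⁻⁷)(2510)(1730)²(4.900×10^-4)/(2π×0.194) = 3.7948 H.
U = ½LI² = ½(3.7948)(6.63)² = 83.4 J.

U ≈ 83.4 J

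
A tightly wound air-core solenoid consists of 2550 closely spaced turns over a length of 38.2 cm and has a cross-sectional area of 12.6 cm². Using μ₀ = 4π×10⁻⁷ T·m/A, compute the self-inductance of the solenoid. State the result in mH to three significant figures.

L ≈ 27.0 mH

A = 12.6 cm² = 1.260×10^-3 m².
For a long solenoid, L = μ₀N²A/ℓ.
L = (4π×10⁻⁷)(2550)²(1.260×10^-3)/(0.382 m) = 2.695×10^-2 H.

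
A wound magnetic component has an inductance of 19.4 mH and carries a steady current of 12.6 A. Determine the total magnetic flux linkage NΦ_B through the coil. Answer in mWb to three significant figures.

NΦ_B ≈ 244 mWb

From L = NΦ_B/I, the flux linkage is NΦ_B = LI.
NΦ_B = (1.940×10^-2 H)(12.6 A) = 0.2444 Wb.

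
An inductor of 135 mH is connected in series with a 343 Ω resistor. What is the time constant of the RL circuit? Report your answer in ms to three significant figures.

τ = L/R = (0.135 H)/(343 Ω) = 3.936×10^-4 s.

τ ≈ 0.394 ms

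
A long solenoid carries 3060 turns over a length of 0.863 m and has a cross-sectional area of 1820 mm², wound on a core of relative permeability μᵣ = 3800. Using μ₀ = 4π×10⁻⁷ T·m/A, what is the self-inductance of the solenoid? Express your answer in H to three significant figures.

L ≈ 94.3 H

A = 1820 mm² = 1.820×10^-3 m².
For a long solenoid, L = μ₀μᵣN²A/ℓ.
L = (4π×10⁻⁷)(3800)(3060)²(1.820×10^-3)/(0.863 m) = 94.3 H.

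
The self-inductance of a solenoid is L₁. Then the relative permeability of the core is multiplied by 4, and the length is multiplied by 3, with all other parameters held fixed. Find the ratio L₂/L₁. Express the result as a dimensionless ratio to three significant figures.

L₂/L₁ = 1.33

For a solenoid, L ∝ μᵣN²A/ℓ.
L₂/L₁ = (4) × (3)^-1 = 1.33.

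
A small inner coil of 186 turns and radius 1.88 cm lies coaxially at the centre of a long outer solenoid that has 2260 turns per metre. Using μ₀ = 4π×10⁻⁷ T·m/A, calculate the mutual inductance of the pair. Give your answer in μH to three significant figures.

The outer solenoid produces a uniform field B₁ = μ₀n₁I₁ across the inner coil,
so the flux linkage is N₂Φ = N₂B₁A₂ = μ₀n₁N₂A₂·I₁, giving M = μ₀n₁N₂A₂.
A₂ = πr² = π(1.880×10^-2 m)² = 1.110×10^-3 m².
M = (4π×10⁻⁷)(2260)(186)(1.110×10^-3) = 5.865×10^-4 H.

M ≈ 587 μH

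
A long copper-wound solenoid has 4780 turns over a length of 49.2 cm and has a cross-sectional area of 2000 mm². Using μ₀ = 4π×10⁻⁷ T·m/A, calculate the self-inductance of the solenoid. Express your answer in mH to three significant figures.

L ≈ 117 mH

A = 2000 mm² = 2.000×10^-3 m².
For a long solenoid, L = μ₀N²A/ℓ.
L = (4π×10⁻⁷)(4780)²(2.000×10^-3)/(0.492 m) = 0.1167 H.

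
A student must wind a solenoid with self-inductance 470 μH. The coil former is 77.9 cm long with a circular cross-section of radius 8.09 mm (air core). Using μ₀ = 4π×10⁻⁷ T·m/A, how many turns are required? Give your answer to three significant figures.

A = πr² = π(8.090×10^-3 m)² = 2.056×10^-4 m².
From L = μ₀N²A/ℓ, N = √(Lℓ / (μ₀A)).
N = √[(4.700×10^-4)(0.779) / ((4π×10⁻⁷)×2.056×10^-4)] = √(1.417×10^6) ≈ 1190.4.

N ≈ 1190 turns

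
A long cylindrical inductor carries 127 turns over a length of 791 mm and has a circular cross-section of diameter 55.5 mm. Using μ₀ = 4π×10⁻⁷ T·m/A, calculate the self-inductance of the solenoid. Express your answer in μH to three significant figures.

L ≈ 62.0 μH

A = π(d/2)² = π(2.775×10^-2 m)² = 2.419×10^-3 m².
For a long solenoid, L = μ₀N²A/ℓ.
L = (4π×10⁻⁷)(127)²(2.419×10^-3)/(0.791 m) = 6.199×10^-5 H.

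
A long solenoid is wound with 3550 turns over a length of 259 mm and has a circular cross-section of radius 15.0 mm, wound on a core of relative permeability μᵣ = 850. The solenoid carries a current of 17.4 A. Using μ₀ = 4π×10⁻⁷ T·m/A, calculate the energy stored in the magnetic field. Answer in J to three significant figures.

U ≈ 5560 J

A = πr² = π(1.500×10^-2 m)² = 7.069×10^-4 m².
L = μ₀μᵣN²A/ℓ = (4π×10⁻⁷)(850)(3550)²(7.069×10^-4)/(0.259) = 36.74 H.
U = ½LI² = ½(36.74)(17.4)² = 5.561×10^3 J.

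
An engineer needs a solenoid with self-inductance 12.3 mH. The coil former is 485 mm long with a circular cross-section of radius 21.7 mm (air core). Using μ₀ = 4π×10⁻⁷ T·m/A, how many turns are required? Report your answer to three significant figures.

N ≈ 1790 turns

A = πr² = π(2.170×10^-2 m)² = 1.479×10^-3 m².
From L = μ₀N²A/ℓ, N = √(Lℓ / (μ₀A)).
N = √[(1.230×10^-2)(0.485) / ((4π×10⁻⁷)×1.479×10^-3)] = √(3.209×10^6) ≈ 1791.4.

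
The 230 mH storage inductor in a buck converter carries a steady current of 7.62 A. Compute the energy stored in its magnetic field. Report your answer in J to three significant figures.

U ≈ 6.68 J

Stored magnetic energy: U = ½LI².
U = ½(0.23 H)(7.62 A)² = 6.677 J.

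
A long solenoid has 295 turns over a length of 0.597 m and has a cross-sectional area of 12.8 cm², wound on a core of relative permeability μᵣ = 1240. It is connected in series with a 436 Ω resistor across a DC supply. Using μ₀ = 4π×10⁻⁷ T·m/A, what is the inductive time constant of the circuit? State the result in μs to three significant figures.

A = 12.8 cm² = 1.280×10^-3 m².
L = μ₀μᵣN²A/ℓ = (4π×10⁻⁷)(1240)(295)²(1.280×10^-3)/(0.597) = 0.2907 H.
τ = L/R = (0.2907)/(436) = 6.668×10^-4 s.

τ ≈ 667 μs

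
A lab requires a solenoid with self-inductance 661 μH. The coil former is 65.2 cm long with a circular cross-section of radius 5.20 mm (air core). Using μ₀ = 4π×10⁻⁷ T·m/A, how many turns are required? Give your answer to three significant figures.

N ≈ 2010 turns

A = πr² = π(5.200×10^-3 m)² = 8.4949×10^-5 m².
From L = μ₀N²A/ℓ, N = √(Lℓ / (μ₀A)).
N = √[(6.610×10^-4)(0.652) / ((4π×10⁻⁷)×8.4949×10^-5)] = √(4.037×10^6) ≈ 2009.3.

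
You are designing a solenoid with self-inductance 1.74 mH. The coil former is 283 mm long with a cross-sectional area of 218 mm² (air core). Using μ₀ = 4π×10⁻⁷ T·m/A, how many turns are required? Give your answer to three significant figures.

N ≈ 1340 turns

A = 218 mm² = 2.180×10^-4 m².
From L = μ₀N²A/ℓ, N = √(Lℓ / (μ₀A)).
N = √[(1.740×10^-3)(0.283) / ((4π×10⁻⁷)×2.180×10^-4)] = √(1.798×10^6) ≈ 1340.7.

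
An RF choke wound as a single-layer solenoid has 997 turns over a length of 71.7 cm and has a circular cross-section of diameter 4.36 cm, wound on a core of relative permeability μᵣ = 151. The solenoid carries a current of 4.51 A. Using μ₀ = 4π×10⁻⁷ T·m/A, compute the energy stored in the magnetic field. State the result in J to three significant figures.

U ≈ 3.99 J

A = π(d/2)² = π(2.180×10^-2 m)² = 1.493×10^-3 m².
L = μ₀μᵣN²A/ℓ = (4π×10⁻⁷)(151)(997)²(1.493×10^-3)/(0.717) = 0.3928 H.
U = ½LI² = ½(0.3928)(4.51)² = 3.994 J.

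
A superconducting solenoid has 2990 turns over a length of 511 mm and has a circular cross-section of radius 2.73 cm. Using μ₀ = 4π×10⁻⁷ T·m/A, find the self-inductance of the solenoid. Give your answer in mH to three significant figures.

L ≈ 51.5 mH

A = πr² = π(2.730×10^-2 m)² = 2.341×10^-3 m².
For a long solenoid, L = μ₀N²A/ℓ.
L = (4π×10⁻⁷)(2990)²(2.341×10^-3)/(0.511 m) = 5.148×10^-2 H.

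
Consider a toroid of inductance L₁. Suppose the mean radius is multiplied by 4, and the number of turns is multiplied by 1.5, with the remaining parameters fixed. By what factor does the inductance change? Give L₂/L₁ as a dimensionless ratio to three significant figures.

For a toroid, L ∝ μᵣN²A/R.
L₂/L₁ = (4)^-1 × (1.5)^2 = 0.563.

L₂/L₁ = 0.563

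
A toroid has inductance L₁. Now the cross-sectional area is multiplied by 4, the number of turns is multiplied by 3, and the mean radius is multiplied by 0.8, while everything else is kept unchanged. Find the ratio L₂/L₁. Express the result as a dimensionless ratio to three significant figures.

L₂/L₁ = 45.0

For a toroid, L ∝ μᵣN²A/R.
L₂/L₁ = (4) × (3)^2 × (0.8)^-1 = 45.0.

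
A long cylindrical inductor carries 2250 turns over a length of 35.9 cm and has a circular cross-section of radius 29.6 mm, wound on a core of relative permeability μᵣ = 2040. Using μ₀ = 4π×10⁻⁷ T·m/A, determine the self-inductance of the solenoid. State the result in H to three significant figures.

L ≈ 99.5 H

A = πr² = π(2.960×10^-2 m)² = 2.753×10^-3 m².
For a long solenoid, L = μ₀μᵣN²A/ℓ.
L = (4π×10⁻⁷)(2040)(2250)²(2.753×10^-3)/(0.359 m) = 99.5 H.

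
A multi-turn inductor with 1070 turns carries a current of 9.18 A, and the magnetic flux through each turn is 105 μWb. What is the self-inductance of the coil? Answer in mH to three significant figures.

L ≈ 12.2 mH

Self-inductance is defined by L = NΦ_B/I (flux linkage over current).
L = (1070)(1.050×10^-4 Wb)/(9.18 A) = 1.224×10^-2 H.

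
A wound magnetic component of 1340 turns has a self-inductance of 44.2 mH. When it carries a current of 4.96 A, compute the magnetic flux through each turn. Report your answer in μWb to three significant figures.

From L = NΦ_B/I, the flux per turn is Φ_B = LI/N.
Φ_B = (4.420×10^-2 H)(4.96 A)/1340 = 1.636×10^-4 Wb.

Φ_B ≈ 164 μWb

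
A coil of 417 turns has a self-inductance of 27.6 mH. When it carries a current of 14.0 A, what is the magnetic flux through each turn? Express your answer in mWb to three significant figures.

Φ_B ≈ 0.927 mWb

From L = NΦ_B/I, the flux per turn is Φ_B = LI/N.
Φ_B = (2.760×10^-2 H)(14.0 A)/417 = 9.266×10^-4 Wb.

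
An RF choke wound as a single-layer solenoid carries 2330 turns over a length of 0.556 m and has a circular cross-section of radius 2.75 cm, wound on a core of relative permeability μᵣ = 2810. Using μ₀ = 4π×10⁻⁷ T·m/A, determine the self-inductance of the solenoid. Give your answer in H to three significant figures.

L ≈ 81.9 H

A = πr² = π(2.750×10^-2 m)² = 2.376×10^-3 m².
For a long solenoid, L = μ₀μᵣN²A/ℓ.
L = (4π×10⁻⁷)(2810)(2330)²(2.376×10^-3)/(0.556 m) = 81.92 H.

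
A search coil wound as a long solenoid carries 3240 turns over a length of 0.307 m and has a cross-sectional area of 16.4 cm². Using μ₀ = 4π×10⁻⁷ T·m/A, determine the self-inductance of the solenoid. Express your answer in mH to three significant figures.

A = 16.4 cm² = 1.640×10^-3 m².
For a long solenoid, L = μ₀N²A/ℓ.
L = (4π×10⁻⁷)(3240)²(1.640×10^-3)/(0.307 m) = 7.047×10^-2 H.

L ≈ 70.5 mH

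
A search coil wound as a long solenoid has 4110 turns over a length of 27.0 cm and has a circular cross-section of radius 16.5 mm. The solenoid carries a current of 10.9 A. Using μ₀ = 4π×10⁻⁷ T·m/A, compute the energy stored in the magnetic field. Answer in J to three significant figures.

A = πr² = π(1.650×10^-2 m)² = 8.553×10^-4 m².
L = μ₀N²A/ℓ = (4π×10⁻⁷)(4110)²(8.553×10^-4)/(0.27) = 6.724×10^-2 H.
U = ½LI² = ½(6.724×10^-2)(10.9)² = 3.9946 J.

U ≈ 3.99 J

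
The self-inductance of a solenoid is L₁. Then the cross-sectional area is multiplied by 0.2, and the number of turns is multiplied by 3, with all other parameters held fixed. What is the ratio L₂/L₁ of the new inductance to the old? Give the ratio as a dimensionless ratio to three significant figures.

For a solenoid, L ∝ μᵣN²A/ℓ.
L₂/L₁ = (0.2) × (3)^2 = 1.80.

L₂/L₁ = 1.80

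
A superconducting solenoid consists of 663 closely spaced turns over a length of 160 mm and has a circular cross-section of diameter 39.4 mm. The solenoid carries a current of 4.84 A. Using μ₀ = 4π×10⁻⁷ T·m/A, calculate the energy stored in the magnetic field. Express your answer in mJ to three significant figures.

U ≈ 49.3 mJ

A = π(d/2)² = π(1.970×10^-2 m)² = 1.219×10^-3 m².
L = μ₀N²A/ℓ = (4π×10⁻⁷)(663)²(1.219×10^-3)/(0.16) = 4.209×10^-3 H.
U = ½LI² = ½(4.209×10^-3)(4.84)² = 4.930×10^-2 J.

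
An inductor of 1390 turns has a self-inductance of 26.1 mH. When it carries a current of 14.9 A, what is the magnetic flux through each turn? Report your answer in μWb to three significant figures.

Φ_B ≈ 280 μWb

From L = NΦ_B/I, the flux per turn is Φ_B = LI/N.
Φ_B = (2.610×10^-2 H)(14.9 A)/1390 = 2.798×10^-4 Wb.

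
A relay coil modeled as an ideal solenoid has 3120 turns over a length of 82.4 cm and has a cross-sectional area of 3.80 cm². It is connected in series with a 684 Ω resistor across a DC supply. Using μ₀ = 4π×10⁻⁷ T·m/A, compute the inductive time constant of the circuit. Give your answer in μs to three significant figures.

τ ≈ 8.25 μs

A = 3.80 cm² = 3.800×10^-4 m².
L = μ₀N²A/ℓ = (4π×10⁻⁷)(3120)²(3.800×10^-4)/(0.824) = 5.641×10^-3 H.
τ = L/R = (5.641×10^-3)/(684) = 8.247×10^-6 s.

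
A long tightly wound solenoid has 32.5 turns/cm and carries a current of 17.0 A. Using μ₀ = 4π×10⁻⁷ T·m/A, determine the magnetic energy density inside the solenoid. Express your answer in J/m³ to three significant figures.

u ≈ 1920 J/m³

B = μ₀nI = (4π×10⁻⁷)(3.250×10^3)(17.0) = 6.943×10^-2 T.
u = B²/(2μ₀) = (6.943×10^-2)²/(2×4π×10⁻⁷) = 1.918×10^3 J/m³.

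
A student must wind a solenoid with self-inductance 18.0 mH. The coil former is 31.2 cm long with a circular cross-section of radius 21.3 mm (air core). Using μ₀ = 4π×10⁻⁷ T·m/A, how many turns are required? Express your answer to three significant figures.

A = πr² = π(2.130×10^-2 m)² = 1.425×10^-3 m².
From L = μ₀N²A/ℓ, N = √(Lℓ / (μ₀A)).
N = √[(1.800×10^-2)(0.312) / ((4π×10⁻⁷)×1.425×10^-3)] = √(3.136×10^6) ≈ 1770.7.

N ≈ 1770 turns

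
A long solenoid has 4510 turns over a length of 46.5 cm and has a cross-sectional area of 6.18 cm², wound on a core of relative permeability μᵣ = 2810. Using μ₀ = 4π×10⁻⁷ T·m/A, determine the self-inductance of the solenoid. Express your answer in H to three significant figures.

A = 6.18 cm² = 6.180×10^-4 m².
For a long solenoid, L = μ₀μᵣN²A/ℓ.
L = (4π×10⁻⁷)(2810)(4510)²(6.180×10^-4)/(0.465 m) = 95.46 H.

L ≈ 95.5 H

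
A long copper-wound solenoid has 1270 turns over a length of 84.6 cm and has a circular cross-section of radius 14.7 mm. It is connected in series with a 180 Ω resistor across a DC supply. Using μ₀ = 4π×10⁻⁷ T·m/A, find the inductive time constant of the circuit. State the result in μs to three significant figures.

A = πr² = π(1.470×10^-2 m)² = 6.789×10^-4 m².
L = μ₀N²A/ℓ = (4π×10⁻⁷)(1270)²(6.789×10^-4)/(0.846) = 1.626×10^-3 H.
τ = L/R = (1.626×10^-3)/(180) = 9.036×10^-6 s.

τ ≈ 9.04 μs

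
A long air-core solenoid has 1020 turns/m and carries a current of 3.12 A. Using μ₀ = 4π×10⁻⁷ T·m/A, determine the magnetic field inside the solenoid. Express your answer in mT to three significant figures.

Inside a long solenoid, B = μ₀nI.
B = (4π×10⁻⁷)(1.020×10^3 m⁻¹)(3.12 A) = 3.999×10^-3 T.

B ≈ 4.00 mT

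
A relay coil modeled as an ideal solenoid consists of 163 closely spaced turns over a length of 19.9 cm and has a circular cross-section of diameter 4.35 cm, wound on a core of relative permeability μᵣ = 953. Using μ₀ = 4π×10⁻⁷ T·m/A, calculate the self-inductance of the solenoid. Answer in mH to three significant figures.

L ≈ 238 mH

A = π(d/2)² = π(2.175×10^-2 m)² = 1.486×10^-3 m².
For a long solenoid, L = μ₀μᵣN²A/ℓ.
L = (4π×10⁻⁷)(953)(163)²(1.486×10^-3)/(0.199 m) = 0.2376 H.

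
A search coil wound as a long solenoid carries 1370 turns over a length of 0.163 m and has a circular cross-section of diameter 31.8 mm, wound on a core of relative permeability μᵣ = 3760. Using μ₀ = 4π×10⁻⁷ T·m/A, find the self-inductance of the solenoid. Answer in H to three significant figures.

L ≈ 43.2 H

A = π(d/2)² = π(1.590×10^-2 m)² = 7.942×10^-4 m².
For a long solenoid, L = μ₀μᵣN²A/ℓ.
L = (4π×10⁻⁷)(3760)(1370)²(7.942×10^-4)/(0.163 m) = 43.21 H.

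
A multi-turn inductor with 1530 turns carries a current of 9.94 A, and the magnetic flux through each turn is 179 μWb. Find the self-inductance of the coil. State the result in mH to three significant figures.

Self-inductance is defined by L = NΦ_B/I (flux linkage over current).
L = (1530)(1.790×10^-4 Wb)/(9.94 A) = 2.755×10^-2 H.

L ≈ 27.6 mH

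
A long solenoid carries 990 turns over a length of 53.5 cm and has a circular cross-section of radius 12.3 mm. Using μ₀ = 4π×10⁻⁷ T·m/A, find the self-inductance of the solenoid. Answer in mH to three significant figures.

A = πr² = π(1.230×10^-2 m)² = 4.753×10^-4 m².
For a long solenoid, L = μ₀N²A/ℓ.
L = (4π×10⁻⁷)(990)²(4.753×10^-4)/(0.535 m) = 1.094×10^-3 H.

L ≈ 1.09 mH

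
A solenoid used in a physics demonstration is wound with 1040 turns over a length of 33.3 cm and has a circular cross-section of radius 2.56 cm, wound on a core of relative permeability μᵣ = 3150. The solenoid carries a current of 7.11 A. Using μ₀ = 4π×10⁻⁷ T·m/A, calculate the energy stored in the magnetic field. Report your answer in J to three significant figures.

A = πr² = π(2.560×10^-2 m)² = 2.059×10^-3 m².
L = μ₀μᵣN²A/ℓ = (4π×10⁻⁷)(3150)(1040)²(2.059×10^-3)/(0.333) = 26.47 H.
U = ½LI² = ½(26.47)(7.11)² = 669.1 J.

U ≈ 669 J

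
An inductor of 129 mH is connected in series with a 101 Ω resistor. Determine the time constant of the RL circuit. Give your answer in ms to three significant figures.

τ = L/R = (0.129 H)/(101 Ω) = 1.277×10^-3 s.

τ ≈ 1.28 ms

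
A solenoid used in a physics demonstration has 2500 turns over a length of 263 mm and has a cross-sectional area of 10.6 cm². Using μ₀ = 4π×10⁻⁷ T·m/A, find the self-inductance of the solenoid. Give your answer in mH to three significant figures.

A = 10.6 cm² = 1.060×10^-3 m².
For a long solenoid, L = μ₀N²A/ℓ.
L = (4π×10⁻⁷)(2500)²(1.060×10^-3)/(0.263 m) = 3.165×10^-2 H.

L ≈ 31.7 mH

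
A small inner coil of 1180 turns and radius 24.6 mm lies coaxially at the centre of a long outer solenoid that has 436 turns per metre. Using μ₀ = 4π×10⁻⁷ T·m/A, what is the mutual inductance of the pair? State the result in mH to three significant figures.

The outer solenoid produces a uniform field B₁ = μ₀n₁I₁ across the inner coil,
so the flux linkage is N₂Φ = N₂B₁A₂ = μ₀n₁N₂A₂·I₁, giving M = μ₀n₁N₂A₂.
A₂ = πr² = π(2.460×10^-2 m)² = 1.901×10^-3 m².
M = (4π×10⁻⁷)(436)(1180)(1.901×10^-3) = 1.229×10^-3 H.

M ≈ 1.23 mH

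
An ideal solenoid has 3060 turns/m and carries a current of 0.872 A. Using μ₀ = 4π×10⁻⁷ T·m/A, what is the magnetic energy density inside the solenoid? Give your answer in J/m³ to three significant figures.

u ≈ 4.47 J/m³

B = μ₀nI = (4π×10⁻⁷)(3.060×10^3)(0.872) = 3.353×10^-3 T.
u = B²/(2μ₀) = (3.353×10^-3)²/(2×4π×10⁻⁷) = 4.474 J/m³.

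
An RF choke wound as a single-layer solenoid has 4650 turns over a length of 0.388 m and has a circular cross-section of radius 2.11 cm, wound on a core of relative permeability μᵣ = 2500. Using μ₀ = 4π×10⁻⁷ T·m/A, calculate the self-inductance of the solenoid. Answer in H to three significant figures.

A = πr² = π(2.110×10^-2 m)² = 1.399×10^-3 m².
For a long solenoid, L = μ₀μᵣN²A/ℓ.
L = (4π×10⁻⁷)(2500)(4650)²(1.399×10^-3)/(0.388 m) = 244.9 H.

L ≈ 245 H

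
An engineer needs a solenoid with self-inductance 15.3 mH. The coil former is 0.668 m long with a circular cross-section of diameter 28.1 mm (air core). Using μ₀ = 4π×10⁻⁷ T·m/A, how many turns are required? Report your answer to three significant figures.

N ≈ 3620 turns

A = π(d/2)² = π(1.405×10^-2 m)² = 6.202×10^-4 m².
From L = μ₀N²A/ℓ, N = √(Lℓ / (μ₀A)).
N = √[(1.530×10^-2)(0.668) / ((4π×10⁻⁷)×6.202×10^-4)] = √(1.311×10^7) ≈ 3621.4.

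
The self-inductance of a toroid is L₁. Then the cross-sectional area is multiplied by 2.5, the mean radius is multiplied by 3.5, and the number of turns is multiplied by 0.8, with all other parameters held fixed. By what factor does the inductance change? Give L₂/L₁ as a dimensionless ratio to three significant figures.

L₂/L₁ = 0.457

For a toroid, L ∝ μᵣN²A/R.
L₂/L₁ = (2.5) × (3.5)^-1 × (0.8)^2 = 0.457.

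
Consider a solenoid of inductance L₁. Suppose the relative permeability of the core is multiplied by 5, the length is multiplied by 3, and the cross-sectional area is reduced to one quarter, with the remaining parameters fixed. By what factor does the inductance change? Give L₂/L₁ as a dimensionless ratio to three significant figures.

For a solenoid, L ∝ μᵣN²A/ℓ.
L₂/L₁ = (5) × (3)^-1 × (0.25) = 0.417.

L₂/L₁ = 0.417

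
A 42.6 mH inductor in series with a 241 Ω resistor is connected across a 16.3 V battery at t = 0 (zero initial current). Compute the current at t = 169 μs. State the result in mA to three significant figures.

τ = L/R = 4.260×10^-2/241 = 1.768×10^-4 s; final current I_∞ = ε/R = 16.3/241 = 6.763×10^-2 A.
I(t) = I_∞(1 − e^(−t/τ)) with t/τ = 0.956.
I = (6.763×10^-2)(1 − e^(−0.956)) = 4.164×10^-2 A.

I ≈ 41.6 mA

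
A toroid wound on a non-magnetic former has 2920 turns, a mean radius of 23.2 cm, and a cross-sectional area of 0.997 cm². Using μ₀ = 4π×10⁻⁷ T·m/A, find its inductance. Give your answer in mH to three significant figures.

For a thin toroid, L = μ₀N²A/(2πR).
L = (4π×10⁻⁷)(2920)²(9.970×10^-5) / (2π×0.232 m) = 7.328×10^-4 H.

L ≈ 0.733 mH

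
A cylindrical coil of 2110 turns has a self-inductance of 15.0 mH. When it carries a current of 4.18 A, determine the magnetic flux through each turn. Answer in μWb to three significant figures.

From L = NΦ_B/I, the flux per turn is Φ_B = LI/N.
Φ_B = (1.500×10^-2 H)(4.18 A)/2110 = 2.972×10^-5 Wb.

Φ_B ≈ 29.7 μWb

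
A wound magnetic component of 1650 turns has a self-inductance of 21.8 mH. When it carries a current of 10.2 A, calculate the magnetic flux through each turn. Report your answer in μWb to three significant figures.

Φ_B ≈ 135 μWb

From L = NΦ_B/I, the flux per turn is Φ_B = LI/N.
Φ_B = (2.180×10^-2 H)(10.2 A)/1650 = 1.348×10^-4 Wb.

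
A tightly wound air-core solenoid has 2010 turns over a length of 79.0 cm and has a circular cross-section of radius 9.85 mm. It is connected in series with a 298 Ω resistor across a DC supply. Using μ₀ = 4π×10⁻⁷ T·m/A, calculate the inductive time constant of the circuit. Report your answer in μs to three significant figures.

A = πr² = π(9.850×10^-3 m)² = 3.048×10^-4 m².
L = μ₀N²A/ℓ = (4π×10⁻⁷)(2010)²(3.048×10^-4)/(0.79) = 1.959×10^-3 H.
τ = L/R = (1.959×10^-3)/(298) = 6.573×10^-6 s.

τ ≈ 6.57 μs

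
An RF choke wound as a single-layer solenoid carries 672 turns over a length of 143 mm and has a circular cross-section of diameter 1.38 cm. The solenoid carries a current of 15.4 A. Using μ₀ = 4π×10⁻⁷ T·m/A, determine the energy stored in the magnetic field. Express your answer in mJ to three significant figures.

U ≈ 70.4 mJ

A = π(d/2)² = π(6.900×10^-3 m)² = 1.496×10^-4 m².
L = μ₀N²A/ℓ = (4π×10⁻⁷)(672)²(1.496×10^-4)/(0.143) = 5.936×10^-4 H.
U = ½LI² = ½(5.936×10^-4)(15.4)² = 7.038×10^-2 J.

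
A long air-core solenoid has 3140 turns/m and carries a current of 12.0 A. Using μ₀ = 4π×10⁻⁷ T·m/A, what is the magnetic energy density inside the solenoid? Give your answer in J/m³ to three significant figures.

B = μ₀nI = (4π×10⁻⁷)(3.140×10^3)(12.0) = 4.735×10^-2 T.
u = B²/(2μ₀) = (4.735×10^-2)²/(2×4π×10⁻⁷) = 892.1 J/m³.

u ≈ 892 J/m³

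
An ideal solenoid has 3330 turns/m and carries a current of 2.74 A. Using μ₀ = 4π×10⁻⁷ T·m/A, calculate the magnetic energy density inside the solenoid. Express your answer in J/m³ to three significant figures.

B = μ₀nI = (4π×10⁻⁷)(3.330×10^3)(2.74) = 1.147×10^-2 T.
u = B²/(2μ₀) = (1.147×10^-2)²/(2×4π×10⁻⁷) = 52.31 J/m³.

u ≈ 52.3 J/m³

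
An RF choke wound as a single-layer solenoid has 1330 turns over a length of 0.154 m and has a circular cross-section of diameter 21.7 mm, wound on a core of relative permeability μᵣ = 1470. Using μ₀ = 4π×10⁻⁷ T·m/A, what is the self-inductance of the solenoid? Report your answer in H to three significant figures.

A = π(d/2)² = π(1.085×10^-2 m)² = 3.698×10^-4 m².
For a long solenoid, L = μ₀μᵣN²A/ℓ.
L = (4π×10⁻⁷)(1470)(1330)²(3.698×10^-4)/(0.154 m) = 7.847 H.

L ≈ 7.85 H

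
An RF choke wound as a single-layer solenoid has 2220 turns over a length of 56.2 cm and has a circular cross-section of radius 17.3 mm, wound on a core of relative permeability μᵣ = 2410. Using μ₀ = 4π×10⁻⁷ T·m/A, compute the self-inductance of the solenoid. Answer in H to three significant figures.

A = πr² = π(1.730×10^-2 m)² = 9.402×10^-4 m².
For a long solenoid, L = μ₀μᵣN²A/ℓ.
L = (4π×10⁻⁷)(2410)(2220)²(9.402×10^-4)/(0.562 m) = 24.97 H.

L ≈ 25.0 H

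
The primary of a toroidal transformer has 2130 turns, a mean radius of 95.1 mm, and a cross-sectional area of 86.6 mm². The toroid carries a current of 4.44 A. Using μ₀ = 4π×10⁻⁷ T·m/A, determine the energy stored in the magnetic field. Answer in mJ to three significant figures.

U ≈ 8.14 mJ

L = μ₀N²A/(2πR) = (4π×10⁻⁷)(2130)²(8.660×10^-5)/(2π×9.510×10^-2) = 8.263×10^-4 H.
U = ½LI² = ½(8.263×10^-4)(4.44)² = 8.144×10^-3 J.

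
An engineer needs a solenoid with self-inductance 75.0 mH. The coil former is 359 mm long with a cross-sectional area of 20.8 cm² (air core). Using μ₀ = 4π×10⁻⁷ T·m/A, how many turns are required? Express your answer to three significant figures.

A = 20.8 cm² = 2.080×10^-3 m².
From L = μ₀N²A/ℓ, N = √(Lℓ / (μ₀A)).
N = √[(7.500×10^-2)(0.359) / ((4π×10⁻⁷)×2.080×10^-3)] = √(1.030×10^7) ≈ 3209.5.

N ≈ 3210 turns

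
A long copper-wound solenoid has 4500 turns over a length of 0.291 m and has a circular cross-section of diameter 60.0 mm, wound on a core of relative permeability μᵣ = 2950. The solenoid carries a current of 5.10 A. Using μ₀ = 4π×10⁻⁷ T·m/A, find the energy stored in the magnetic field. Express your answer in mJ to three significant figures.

U ≈ 9490000 mJ

A = π(d/2)² = π(3.000×10^-2 m)² = 2.827×10^-3 m².
L = μ₀μᵣN²A/ℓ = (4π×10⁻⁷)(2950)(4500)²(2.827×10^-3)/(0.291) = 729.4 H.
U = ½LI² = ½(729.4)(5.10)² = 9.486×10^3 J.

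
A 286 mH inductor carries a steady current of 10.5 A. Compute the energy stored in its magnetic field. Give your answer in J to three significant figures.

Stored magnetic energy: U = ½LI².
U = ½(0.286 H)(10.5 A)² = 15.77 J.

U ≈ 15.8 J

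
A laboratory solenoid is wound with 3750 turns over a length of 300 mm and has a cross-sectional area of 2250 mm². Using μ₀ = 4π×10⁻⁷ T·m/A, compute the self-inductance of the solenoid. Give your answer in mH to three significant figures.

L ≈ 133 mH

A = 2250 mm² = 2.250×10^-3 m².
For a long solenoid, L = μ₀N²A/ℓ.
L = (4π×10⁻⁷)(3750)²(2.250×10^-3)/(0.3 m) = 0.1325 H.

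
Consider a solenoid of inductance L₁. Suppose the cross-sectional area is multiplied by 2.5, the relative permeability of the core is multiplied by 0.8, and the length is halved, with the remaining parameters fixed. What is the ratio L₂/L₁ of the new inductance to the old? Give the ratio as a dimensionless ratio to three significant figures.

L₂/L₁ = 4.00

For a solenoid, L ∝ μᵣN²A/ℓ.
L₂/L₁ = (2.5) × (0.8) × (0.5)^-1 = 4.00.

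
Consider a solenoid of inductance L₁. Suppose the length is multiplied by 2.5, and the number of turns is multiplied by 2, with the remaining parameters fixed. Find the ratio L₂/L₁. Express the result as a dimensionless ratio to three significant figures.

L₂/L₁ = 1.60

For a solenoid, L ∝ μᵣN²A/ℓ.
L₂/L₁ = (2.5)^-1 × (2)^2 = 1.60.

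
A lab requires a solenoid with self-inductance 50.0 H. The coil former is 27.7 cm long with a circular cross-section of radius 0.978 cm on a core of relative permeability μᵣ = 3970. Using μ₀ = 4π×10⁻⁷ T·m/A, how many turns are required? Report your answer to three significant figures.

N ≈ 3040 turns

A = πr² = π(9.780×10^-3 m)² = 3.0049×10^-4 m².
From L = μ₀μᵣN²A/ℓ, N = √(Lℓ / (μ₀μᵣA)).
N = √[(50)(0.277) / ((4π×10⁻⁷)(3970)×3.0049×10^-4)] = √(9.239×10^6) ≈ 3039.6.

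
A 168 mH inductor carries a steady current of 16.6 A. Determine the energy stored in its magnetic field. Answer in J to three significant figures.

U ≈ 23.1 J

Stored magnetic energy: U = ½LI².
U = ½(0.168 H)(16.6 A)² = 23.147 J.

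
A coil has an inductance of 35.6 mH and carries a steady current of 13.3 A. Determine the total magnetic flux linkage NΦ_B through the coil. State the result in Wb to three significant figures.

NΦ_B ≈ 0.473 Wb

From L = NΦ_B/I, the flux linkage is NΦ_B = LI.
NΦ_B = (3.560×10^-2 H)(13.3 A) = 0.47348 Wb.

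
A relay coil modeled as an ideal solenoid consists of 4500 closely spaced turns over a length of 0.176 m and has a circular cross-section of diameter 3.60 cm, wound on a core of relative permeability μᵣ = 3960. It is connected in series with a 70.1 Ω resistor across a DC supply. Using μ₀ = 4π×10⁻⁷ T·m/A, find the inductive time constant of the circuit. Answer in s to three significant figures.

τ ≈ 8.31 s

A = π(d/2)² = π(1.800×10^-2 m)² = 1.018×10^-3 m².
L = μ₀μᵣN²A/ℓ = (4π×10⁻⁷)(3960)(4500)²(1.018×10^-3)/(0.176) = 582.8 H.
τ = L/R = (582.8)/(70.1) = 8.314 s.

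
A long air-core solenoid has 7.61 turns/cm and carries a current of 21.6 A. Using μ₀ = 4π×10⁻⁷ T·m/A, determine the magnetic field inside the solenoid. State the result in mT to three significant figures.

B ≈ 20.7 mT

Inside a long solenoid, B = μ₀nI.
B = (4π×10⁻⁷)(761 m⁻¹)(21.6 A) = 2.066×10^-2 T.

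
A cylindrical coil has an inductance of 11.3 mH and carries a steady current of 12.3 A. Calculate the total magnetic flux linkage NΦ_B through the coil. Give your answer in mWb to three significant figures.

NΦ_B ≈ 139 mWb

From L = NΦ_B/I, the flux linkage is NΦ_B = LI.
NΦ_B = (1.130×10^-2 H)(12.3 A) = 0.139 Wb.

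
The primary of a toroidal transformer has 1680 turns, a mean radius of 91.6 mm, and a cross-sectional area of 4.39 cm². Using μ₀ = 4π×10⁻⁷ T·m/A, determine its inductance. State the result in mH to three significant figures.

L ≈ 2.71 mH

For a thin toroid, L = μ₀N²A/(2πR).
L = (4π×10⁻⁷)(1680)²(4.390×10^-4) / (2π×9.160×10^-2 m) = 2.705×10^-3 H.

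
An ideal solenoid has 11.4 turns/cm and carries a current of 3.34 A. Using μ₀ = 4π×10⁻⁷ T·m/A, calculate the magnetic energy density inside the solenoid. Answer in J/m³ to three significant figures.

u ≈ 9.11 J/m³

B = μ₀nI = (4π×10⁻⁷)(1.140×10^3)(3.34) = 4.7848×10^-3 T.
u = B²/(2μ₀) = (4.7848×10^-3)²/(2×4π×10⁻⁷) = 9.109 J/m³.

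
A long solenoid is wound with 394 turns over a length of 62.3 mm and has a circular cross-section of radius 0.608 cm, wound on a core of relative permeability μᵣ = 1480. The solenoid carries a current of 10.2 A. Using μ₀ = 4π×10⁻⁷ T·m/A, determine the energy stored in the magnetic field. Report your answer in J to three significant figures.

U ≈ 28.0 J

A = πr² = π(6.080×10^-3 m)² = 1.161×10^-4 m².
L = μ₀μᵣN²A/ℓ = (4π×10⁻⁷)(1480)(394)²(1.161×10^-4)/(6.230×10^-2) = 0.5382 H.
U = ½LI² = ½(0.5382)(10.2)² = 28 J.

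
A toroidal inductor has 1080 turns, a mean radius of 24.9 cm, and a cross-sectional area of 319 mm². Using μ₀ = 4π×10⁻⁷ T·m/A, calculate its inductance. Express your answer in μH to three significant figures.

L ≈ 299 μH

For a thin toroid, L = μ₀N²A/(2πR).
L = (4π×10⁻⁷)(1080)²(3.190×10^-4) / (2π×0.249 m) = 2.989×10^-4 H.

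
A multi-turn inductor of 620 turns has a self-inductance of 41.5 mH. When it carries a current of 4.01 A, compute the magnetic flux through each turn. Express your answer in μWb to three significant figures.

From L = NΦ_B/I, the flux per turn is Φ_B = LI/N.
Φ_B = (4.150×10^-2 H)(4.01 A)/620 = 2.684×10^-4 Wb.

Φ_B ≈ 268 μWb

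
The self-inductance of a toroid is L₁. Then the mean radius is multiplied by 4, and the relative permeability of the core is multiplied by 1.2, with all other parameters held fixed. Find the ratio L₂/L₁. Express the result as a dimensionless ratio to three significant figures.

L₂/L₁ = 0.300

For a toroid, L ∝ μᵣN²A/R.
L₂/L₁ = (4)^-1 × (1.2) = 0.300.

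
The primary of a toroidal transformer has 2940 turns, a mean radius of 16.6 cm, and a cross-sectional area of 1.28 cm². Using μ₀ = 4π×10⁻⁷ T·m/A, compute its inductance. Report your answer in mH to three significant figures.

L ≈ 1.33 mH

For a thin toroid, L = μ₀N²A/(2πR).
L = (4π×10⁻⁷)(2940)²(1.280×10^-4) / (2π×0.166 m) = 1.333×10^-3 H.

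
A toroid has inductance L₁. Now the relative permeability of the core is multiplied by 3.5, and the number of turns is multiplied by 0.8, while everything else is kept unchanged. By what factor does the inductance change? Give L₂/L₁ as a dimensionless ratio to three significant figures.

L₂/L₁ = 2.24

For a toroid, L ∝ μᵣN²A/R.
L₂/L₁ = (3.5) × (0.8)^2 = 2.24.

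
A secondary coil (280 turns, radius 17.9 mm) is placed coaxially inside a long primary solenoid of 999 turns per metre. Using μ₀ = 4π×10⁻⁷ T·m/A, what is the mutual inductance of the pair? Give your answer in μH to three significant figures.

M ≈ 354 μH

The outer solenoid produces a uniform field B₁ = μ₀n₁I₁ across the inner coil,
so the flux linkage is N₂Φ = N₂B₁A₂ = μ₀n₁N₂A₂·I₁, giving M = μ₀n₁N₂A₂.
A₂ = πr² = π(1.790×10^-2 m)² = 1.007×10^-3 m².
M = (4π×10⁻⁷)(999)(280)(1.007×10^-3) = 3.538×10^-4 H.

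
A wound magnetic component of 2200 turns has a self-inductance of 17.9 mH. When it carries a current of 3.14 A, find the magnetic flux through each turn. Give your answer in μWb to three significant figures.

Φ_B ≈ 25.5 μWb

From L = NΦ_B/I, the flux per turn is Φ_B = LI/N.
Φ_B = (1.790×10^-2 H)(3.14 A)/2200 = 2.5548×10^-5 Wb.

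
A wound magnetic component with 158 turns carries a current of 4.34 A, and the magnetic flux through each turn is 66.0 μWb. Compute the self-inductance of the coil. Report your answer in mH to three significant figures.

L ≈ 2.40 mH

Self-inductance is defined by L = NΦ_B/I (flux linkage over current).
L = (158)(6.600×10^-5 Wb)/(4.34 A) = 2.403×10^-3 H.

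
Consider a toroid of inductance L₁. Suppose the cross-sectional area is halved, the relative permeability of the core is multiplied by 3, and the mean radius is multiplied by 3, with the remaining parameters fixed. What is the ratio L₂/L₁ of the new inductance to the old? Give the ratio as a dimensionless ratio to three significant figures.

L₂/L₁ = 0.500

For a toroid, L ∝ μᵣN²A/R.
L₂/L₁ = (0.5) × (3) × (3)^-1 = 0.500.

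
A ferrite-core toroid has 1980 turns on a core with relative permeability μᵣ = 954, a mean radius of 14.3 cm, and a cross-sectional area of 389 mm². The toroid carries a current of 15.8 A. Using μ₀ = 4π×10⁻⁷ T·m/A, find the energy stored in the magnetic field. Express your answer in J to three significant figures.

L = μ₀μᵣN²A/(2πR) = (4π×10⁻⁷)(954)(1980)²(3.890×10^-4)/(2π×0.143) = 2.0348 H.
U = ½LI² = ½(2.0348)(15.8)² = 254 J.

U ≈ 254 J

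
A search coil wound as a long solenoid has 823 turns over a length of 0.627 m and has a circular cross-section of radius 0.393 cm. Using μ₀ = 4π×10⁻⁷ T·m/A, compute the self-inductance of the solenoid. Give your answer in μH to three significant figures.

A = πr² = π(3.930×10^-3 m)² = 4.852×10^-5 m².
For a long solenoid, L = μ₀N²A/ℓ.
L = (4π×10⁻⁷)(823)²(4.852×10^-5)/(0.627 m) = 6.587×10^-5 H.

L ≈ 65.9 μH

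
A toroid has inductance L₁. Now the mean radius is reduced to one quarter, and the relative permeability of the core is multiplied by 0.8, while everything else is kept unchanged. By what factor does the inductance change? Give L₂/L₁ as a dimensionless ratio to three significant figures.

L₂/L₁ = 3.20

For a toroid, L ∝ μᵣN²A/R.
L₂/L₁ = (0.25)^-1 × (0.8) = 3.20.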